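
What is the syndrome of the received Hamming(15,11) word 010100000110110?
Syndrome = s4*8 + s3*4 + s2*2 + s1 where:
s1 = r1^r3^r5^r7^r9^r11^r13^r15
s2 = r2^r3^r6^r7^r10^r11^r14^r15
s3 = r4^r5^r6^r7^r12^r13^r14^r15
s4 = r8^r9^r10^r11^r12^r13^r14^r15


s1=0, s2=0, s3=1, s4=0

Syndrome = 4 (error at position 4)


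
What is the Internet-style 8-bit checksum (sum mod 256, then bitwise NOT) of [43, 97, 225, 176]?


Sum = 541 mod 256 = 29
Complement = 226

226


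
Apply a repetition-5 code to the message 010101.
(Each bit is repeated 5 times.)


Each bit -> 5 copies

000001111100000111110000011111


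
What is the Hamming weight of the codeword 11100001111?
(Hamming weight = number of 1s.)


Counting 1s in 11100001111

7


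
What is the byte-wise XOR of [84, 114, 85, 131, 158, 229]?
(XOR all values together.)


XOR chain: 84 ^ 114 ^ 85 ^ 131 ^ 158 ^ 229 = 139

139


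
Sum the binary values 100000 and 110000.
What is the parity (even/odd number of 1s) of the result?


100000 = 32
110000 = 48
Sum = 80 = 1010000
1s count = 2

even parity (2 ones in 1010000)


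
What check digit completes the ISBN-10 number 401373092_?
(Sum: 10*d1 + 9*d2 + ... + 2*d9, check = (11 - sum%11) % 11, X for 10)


Weighted sum: 157
157 mod 11 = 3

Check digit: 8


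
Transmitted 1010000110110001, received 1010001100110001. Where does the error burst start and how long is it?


XOR: 0000001010000000

Burst at position 6, length 3


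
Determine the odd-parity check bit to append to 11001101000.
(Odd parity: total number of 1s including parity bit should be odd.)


Number of 1s in data: 5
Parity bit: 0

0


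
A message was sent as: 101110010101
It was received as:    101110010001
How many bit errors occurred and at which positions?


XOR: 000000000100

1 error(s) at position(s): 9


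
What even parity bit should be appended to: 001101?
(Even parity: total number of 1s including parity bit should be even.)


Number of 1s in data: 3
Parity bit: 1

1


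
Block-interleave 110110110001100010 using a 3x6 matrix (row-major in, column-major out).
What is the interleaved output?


Matrix:
  110110
  110001
  100010
Read columns: 111110000100101010

111110000100101010


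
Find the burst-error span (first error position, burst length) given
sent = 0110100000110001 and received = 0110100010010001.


XOR: 0000000010100000

Burst at position 8, length 3


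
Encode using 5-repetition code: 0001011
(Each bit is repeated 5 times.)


Each bit -> 5 copies

00000000000000011111000001111111111


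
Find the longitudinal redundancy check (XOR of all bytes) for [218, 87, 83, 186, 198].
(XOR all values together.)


XOR chain: 218 ^ 87 ^ 83 ^ 186 ^ 198 = 162

162


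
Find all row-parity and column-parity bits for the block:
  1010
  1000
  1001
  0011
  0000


Row parities: 01000
Column parities: 1000

Row P: 01000, Col P: 1000, Corner: 1


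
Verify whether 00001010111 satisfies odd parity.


Number of 1s: 5

Yes, parity is correct (5 ones)


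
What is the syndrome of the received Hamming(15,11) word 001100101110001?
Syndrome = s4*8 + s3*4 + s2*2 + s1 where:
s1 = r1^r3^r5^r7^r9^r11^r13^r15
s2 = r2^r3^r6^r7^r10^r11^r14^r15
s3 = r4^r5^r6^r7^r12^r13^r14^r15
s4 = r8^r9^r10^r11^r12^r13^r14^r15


s1=1, s2=1, s3=1, s4=0

Syndrome = 7 (error at position 7)


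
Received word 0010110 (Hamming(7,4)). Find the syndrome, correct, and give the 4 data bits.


Syndrome = 0: no error detected

Data: 1110 (no errors)


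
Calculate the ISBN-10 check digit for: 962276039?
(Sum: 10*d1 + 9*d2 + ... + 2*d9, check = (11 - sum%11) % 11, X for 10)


Weighted sum: 273
273 mod 11 = 9

Check digit: 2


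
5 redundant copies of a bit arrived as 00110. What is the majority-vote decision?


Ones: 2 out of 5
Threshold: 3

0 (2/5 voted 1)


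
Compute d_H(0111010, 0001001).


XOR: 0110011
Count of 1s: 4

4


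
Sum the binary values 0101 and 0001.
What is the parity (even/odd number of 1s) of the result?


0101 = 5
0001 = 1
Sum = 6 = 110
1s count = 2

even parity (2 ones in 110)


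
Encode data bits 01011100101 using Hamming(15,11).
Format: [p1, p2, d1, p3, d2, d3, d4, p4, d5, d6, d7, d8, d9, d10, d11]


Parity bits: p1=1, p2=1, p3=0, p4=0

110010101100101


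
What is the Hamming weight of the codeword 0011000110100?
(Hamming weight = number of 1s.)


Counting 1s in 0011000110100

5


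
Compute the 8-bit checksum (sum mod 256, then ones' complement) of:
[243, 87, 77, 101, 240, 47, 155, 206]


Sum = 1156 mod 256 = 132
Complement = 123

123


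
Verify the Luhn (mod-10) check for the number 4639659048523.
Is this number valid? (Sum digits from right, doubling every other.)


Luhn sum = 58
58 mod 10 = 8

Invalid (Luhn sum mod 10 = 8)


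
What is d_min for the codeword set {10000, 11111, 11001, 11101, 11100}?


Comparing all pairs, minimum distance: 1
Can detect 0 errors, correct 0 errors

1


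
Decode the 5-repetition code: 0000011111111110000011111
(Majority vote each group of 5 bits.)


Groups: 00000, 11111, 11111, 00000, 11111
Majority votes: 01101

01101


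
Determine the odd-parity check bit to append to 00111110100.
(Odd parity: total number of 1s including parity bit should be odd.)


Number of 1s in data: 6
Parity bit: 1

1


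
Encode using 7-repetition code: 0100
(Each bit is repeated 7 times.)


Each bit -> 7 copies

0000000111111100000000000000


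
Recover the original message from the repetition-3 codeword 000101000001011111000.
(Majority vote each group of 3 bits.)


Groups: 000, 101, 000, 001, 011, 111, 000
Majority votes: 0100110

0100110


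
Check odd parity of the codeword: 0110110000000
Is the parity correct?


Number of 1s: 4

No, parity error (4 ones)


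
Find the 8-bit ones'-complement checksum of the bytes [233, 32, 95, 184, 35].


Sum = 579 mod 256 = 67
Complement = 188

188


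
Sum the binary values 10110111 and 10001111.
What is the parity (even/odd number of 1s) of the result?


10110111 = 183
10001111 = 143
Sum = 326 = 101000110
1s count = 4

even parity (4 ones in 101000110)


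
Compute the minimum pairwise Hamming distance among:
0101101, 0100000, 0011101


Comparing all pairs, minimum distance: 2
Can detect 1 errors, correct 0 errors

2


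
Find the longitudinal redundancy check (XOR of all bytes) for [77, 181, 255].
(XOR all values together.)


XOR chain: 77 ^ 181 ^ 255 = 7

7


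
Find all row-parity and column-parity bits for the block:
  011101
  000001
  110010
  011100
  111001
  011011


Row parities: 011100
Column parities: 010000

Row P: 011100, Col P: 010000, Corner: 1


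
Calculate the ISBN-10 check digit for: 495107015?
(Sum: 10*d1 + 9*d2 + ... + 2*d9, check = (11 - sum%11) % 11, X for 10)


Weighted sum: 216
216 mod 11 = 7

Check digit: 4


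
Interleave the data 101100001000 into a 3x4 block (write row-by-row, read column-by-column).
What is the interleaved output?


Matrix:
  1011
  0000
  1000
Read columns: 101000100100

101000100100


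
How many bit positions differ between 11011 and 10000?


XOR: 01011
Count of 1s: 3

3


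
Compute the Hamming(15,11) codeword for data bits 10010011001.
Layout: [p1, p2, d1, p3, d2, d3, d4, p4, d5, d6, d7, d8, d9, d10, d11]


Parity bits: p1=0, p2=0, p3=1, p4=1

001100110011001


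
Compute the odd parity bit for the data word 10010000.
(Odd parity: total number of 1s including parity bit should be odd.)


Number of 1s in data: 2
Parity bit: 1

1


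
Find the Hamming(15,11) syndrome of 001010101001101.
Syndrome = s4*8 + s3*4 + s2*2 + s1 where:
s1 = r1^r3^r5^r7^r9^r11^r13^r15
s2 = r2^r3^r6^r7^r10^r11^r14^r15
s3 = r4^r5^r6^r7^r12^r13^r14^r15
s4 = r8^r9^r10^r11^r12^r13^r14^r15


s1=0, s2=1, s3=1, s4=0

Syndrome = 6 (error at position 6)


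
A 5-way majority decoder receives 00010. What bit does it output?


Ones: 1 out of 5
Threshold: 3

0 (1/5 voted 1)


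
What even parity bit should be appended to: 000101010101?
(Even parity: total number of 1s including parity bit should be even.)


Number of 1s in data: 5
Parity bit: 1

1


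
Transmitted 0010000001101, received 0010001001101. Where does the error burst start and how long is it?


XOR: 0000001000000

Burst at position 6, length 1


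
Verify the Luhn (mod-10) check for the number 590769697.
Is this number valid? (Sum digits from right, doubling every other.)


Luhn sum = 56
56 mod 10 = 6

Invalid (Luhn sum mod 10 = 6)


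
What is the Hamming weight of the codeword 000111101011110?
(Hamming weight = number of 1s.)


Counting 1s in 000111101011110

9


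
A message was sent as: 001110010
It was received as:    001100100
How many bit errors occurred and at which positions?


XOR: 000010110

3 error(s) at position(s): 4, 6, 7


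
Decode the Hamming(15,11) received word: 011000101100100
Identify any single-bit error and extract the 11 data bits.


Syndrome = 8: error at position 8

Data: 10011100100 (corrected bit 8)


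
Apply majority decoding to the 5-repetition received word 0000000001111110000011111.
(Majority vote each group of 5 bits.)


Groups: 00000, 00001, 11111, 00000, 11111
Majority votes: 00101

00101


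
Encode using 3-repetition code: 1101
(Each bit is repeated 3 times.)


Each bit -> 3 copies

111111000111


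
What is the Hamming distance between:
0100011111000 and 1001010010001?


XOR: 1101001101001
Count of 1s: 7

7


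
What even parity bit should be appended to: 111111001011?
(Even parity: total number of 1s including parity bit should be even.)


Number of 1s in data: 9
Parity bit: 1

1


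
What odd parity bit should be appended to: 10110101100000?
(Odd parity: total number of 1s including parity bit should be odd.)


Number of 1s in data: 6
Parity bit: 1

1


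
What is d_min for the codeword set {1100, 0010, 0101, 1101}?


Comparing all pairs, minimum distance: 1
Can detect 0 errors, correct 0 errors

1


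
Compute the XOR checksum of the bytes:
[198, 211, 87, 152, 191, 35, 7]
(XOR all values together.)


XOR chain: 198 ^ 211 ^ 87 ^ 152 ^ 191 ^ 35 ^ 7 = 65

65


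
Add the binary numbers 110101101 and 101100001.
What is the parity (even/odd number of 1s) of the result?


110101101 = 429
101100001 = 353
Sum = 782 = 1100001110
1s count = 5

odd parity (5 ones in 1100001110)


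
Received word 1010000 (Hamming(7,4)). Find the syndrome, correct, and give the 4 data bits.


Syndrome = 2: error at position 2

Data: 1000 (corrected bit 2)


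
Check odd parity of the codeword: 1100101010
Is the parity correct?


Number of 1s: 5

Yes, parity is correct (5 ones)


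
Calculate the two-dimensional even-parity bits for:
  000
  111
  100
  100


Row parities: 0111
Column parities: 111

Row P: 0111, Col P: 111, Corner: 1


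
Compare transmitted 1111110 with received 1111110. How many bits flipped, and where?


XOR: 0000000

0 errors (received matches sent)


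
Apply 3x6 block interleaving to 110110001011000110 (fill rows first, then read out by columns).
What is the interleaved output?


Matrix:
  110110
  001011
  000110
Read columns: 100100010101111010

100100010101111010


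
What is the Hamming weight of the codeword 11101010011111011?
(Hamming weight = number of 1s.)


Counting 1s in 11101010011111011

12


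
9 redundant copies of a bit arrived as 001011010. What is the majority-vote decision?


Ones: 4 out of 9
Threshold: 5

0 (4/9 voted 1)


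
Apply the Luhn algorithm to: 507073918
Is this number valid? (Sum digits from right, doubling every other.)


Luhn sum = 44
44 mod 10 = 4

Invalid (Luhn sum mod 10 = 4)


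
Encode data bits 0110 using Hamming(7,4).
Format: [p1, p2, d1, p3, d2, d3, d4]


Parity bits: p1=1, p2=1, p3=0

1100110


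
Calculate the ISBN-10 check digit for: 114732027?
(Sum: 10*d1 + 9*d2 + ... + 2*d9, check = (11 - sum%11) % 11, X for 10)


Weighted sum: 148
148 mod 11 = 5

Check digit: 6


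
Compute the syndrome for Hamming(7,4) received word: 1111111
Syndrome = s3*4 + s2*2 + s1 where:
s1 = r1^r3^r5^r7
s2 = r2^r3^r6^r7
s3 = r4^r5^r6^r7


s1=0, s2=0, s3=0

Syndrome = 0 (no error)


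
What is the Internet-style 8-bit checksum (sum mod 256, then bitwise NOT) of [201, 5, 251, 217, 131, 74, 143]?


Sum = 1022 mod 256 = 254
Complement = 1

1


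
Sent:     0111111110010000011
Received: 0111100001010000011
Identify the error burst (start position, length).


XOR: 0000011111000000000

Burst at position 5, length 5


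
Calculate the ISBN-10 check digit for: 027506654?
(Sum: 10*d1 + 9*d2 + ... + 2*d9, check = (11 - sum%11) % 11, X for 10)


Weighted sum: 186
186 mod 11 = 10

Check digit: 1


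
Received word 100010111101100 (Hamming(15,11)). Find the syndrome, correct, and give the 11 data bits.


Syndrome = 9: error at position 9

Data: 01010101100 (corrected bit 9)


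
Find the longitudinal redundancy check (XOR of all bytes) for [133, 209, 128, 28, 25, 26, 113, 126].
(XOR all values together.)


XOR chain: 133 ^ 209 ^ 128 ^ 28 ^ 25 ^ 26 ^ 113 ^ 126 = 196

196


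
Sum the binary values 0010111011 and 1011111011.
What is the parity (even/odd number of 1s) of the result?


0010111011 = 187
1011111011 = 763
Sum = 950 = 1110110110
1s count = 7

odd parity (7 ones in 1110110110)


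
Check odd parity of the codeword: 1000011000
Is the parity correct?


Number of 1s: 3

Yes, parity is correct (3 ones)


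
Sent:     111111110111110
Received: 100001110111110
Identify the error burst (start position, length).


XOR: 011110000000000

Burst at position 1, length 4


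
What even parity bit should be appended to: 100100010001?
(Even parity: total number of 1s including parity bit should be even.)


Number of 1s in data: 4
Parity bit: 0

0


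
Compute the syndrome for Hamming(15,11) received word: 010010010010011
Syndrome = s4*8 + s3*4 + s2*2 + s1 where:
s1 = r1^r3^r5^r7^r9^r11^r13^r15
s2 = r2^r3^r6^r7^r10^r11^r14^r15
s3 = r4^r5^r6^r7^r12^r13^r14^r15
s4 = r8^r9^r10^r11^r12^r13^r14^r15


s1=1, s2=0, s3=1, s4=0

Syndrome = 5 (error at position 5)


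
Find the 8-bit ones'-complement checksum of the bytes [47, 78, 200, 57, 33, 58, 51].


Sum = 524 mod 256 = 12
Complement = 243

243


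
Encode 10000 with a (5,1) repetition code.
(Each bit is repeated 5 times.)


Each bit -> 5 copies

1111100000000000000000000


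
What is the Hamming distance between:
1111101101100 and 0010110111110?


XOR: 1101011010010
Count of 1s: 7

7


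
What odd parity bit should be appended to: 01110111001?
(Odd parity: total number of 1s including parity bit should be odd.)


Number of 1s in data: 7
Parity bit: 0

0


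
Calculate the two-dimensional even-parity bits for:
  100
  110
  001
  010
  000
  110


Row parities: 101100
Column parities: 111

Row P: 101100, Col P: 111, Corner: 1


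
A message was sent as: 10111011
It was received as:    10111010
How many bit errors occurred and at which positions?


XOR: 00000001

1 error(s) at position(s): 7


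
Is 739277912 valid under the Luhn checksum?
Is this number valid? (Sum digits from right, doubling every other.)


Luhn sum = 51
51 mod 10 = 1

Invalid (Luhn sum mod 10 = 1)


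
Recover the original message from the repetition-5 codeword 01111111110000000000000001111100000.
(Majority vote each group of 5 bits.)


Groups: 01111, 11111, 00000, 00000, 00000, 11111, 00000
Majority votes: 1100010

1100010


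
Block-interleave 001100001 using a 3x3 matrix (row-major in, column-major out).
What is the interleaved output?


Matrix:
  001
  100
  001
Read columns: 010000101

010000101


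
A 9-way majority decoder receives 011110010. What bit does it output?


Ones: 5 out of 9
Threshold: 5

1 (5/9 voted 1)


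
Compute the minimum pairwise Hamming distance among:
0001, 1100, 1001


Comparing all pairs, minimum distance: 1
Can detect 0 errors, correct 0 errors

1


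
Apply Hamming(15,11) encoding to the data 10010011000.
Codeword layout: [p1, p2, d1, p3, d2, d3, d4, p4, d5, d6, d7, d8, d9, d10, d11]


Parity bits: p1=1, p2=1, p3=0, p4=0

111000100011000


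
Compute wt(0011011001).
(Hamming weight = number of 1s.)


Counting 1s in 0011011001

5


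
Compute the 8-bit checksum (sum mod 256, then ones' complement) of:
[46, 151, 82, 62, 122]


Sum = 463 mod 256 = 207
Complement = 48

48


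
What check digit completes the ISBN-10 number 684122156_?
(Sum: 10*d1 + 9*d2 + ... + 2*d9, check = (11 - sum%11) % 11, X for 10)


Weighted sum: 224
224 mod 11 = 4

Check digit: 7


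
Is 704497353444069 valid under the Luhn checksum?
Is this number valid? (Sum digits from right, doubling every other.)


Luhn sum = 72
72 mod 10 = 2

Invalid (Luhn sum mod 10 = 2)


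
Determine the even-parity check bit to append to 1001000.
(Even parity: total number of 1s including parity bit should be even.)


Number of 1s in data: 2
Parity bit: 0

0


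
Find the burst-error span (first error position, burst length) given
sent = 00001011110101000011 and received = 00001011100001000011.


XOR: 00000000010100000000

Burst at position 9, length 3


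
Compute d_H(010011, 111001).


XOR: 101010
Count of 1s: 3

3


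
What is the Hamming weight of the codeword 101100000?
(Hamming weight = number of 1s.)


Counting 1s in 101100000

3


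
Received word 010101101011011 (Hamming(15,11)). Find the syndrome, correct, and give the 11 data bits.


Syndrome = 8: error at position 8

Data: 00111011011 (corrected bit 8)


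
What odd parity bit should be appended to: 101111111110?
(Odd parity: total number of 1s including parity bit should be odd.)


Number of 1s in data: 10
Parity bit: 1

1


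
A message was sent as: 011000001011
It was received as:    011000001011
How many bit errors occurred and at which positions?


XOR: 000000000000

0 errors (received matches sent)


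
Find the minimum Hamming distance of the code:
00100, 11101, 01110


Comparing all pairs, minimum distance: 2
Can detect 1 errors, correct 0 errors

2


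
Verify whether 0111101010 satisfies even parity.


Number of 1s: 6

Yes, parity is correct (6 ones)


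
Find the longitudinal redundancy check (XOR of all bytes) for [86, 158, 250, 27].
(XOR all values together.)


XOR chain: 86 ^ 158 ^ 250 ^ 27 = 41

41


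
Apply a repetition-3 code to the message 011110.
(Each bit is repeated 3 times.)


Each bit -> 3 copies

000111111111111000


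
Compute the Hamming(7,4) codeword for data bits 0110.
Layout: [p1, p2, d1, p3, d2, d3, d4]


Parity bits: p1=1, p2=1, p3=0

1100110


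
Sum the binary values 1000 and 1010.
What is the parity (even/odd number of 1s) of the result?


1000 = 8
1010 = 10
Sum = 18 = 10010
1s count = 2

even parity (2 ones in 10010)


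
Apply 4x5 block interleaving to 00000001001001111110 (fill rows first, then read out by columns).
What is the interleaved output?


Matrix:
  00000
  00100
  10011
  11110
Read columns: 00110001010100110010

00110001010100110010


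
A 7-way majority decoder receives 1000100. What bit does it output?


Ones: 2 out of 7
Threshold: 4

0 (2/7 voted 1)


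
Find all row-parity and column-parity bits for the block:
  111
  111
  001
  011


Row parities: 1110
Column parities: 010

Row P: 1110, Col P: 010, Corner: 1


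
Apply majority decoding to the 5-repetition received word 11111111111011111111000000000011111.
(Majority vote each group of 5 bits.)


Groups: 11111, 11111, 10111, 11111, 00000, 00000, 11111
Majority votes: 1111001

1111001


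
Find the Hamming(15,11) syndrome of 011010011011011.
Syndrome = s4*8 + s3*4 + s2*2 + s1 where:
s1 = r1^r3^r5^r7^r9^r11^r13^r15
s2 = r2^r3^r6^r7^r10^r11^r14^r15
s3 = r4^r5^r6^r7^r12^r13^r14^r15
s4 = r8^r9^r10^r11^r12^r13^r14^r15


s1=1, s2=1, s3=0, s4=0

Syndrome = 3 (error at position 3)


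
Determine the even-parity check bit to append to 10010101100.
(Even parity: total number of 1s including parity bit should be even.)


Number of 1s in data: 5
Parity bit: 1

1


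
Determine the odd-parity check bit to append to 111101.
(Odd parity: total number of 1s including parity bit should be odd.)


Number of 1s in data: 5
Parity bit: 0

0


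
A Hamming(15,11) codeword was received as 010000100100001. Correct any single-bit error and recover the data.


Syndrome = 0: no error detected

Data: 00010100001 (no errors)


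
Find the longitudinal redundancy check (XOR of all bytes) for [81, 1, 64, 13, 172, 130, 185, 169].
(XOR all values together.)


XOR chain: 81 ^ 1 ^ 64 ^ 13 ^ 172 ^ 130 ^ 185 ^ 169 = 35

35


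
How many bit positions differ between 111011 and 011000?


XOR: 100011
Count of 1s: 3

3


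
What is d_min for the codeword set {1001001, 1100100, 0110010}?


Comparing all pairs, minimum distance: 4
Can detect 3 errors, correct 1 errors

4


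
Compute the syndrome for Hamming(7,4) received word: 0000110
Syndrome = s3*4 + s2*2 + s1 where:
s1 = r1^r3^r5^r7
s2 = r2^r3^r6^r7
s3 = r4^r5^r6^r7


s1=1, s2=1, s3=0

Syndrome = 3 (error at position 3)


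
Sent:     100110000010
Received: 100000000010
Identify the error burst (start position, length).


XOR: 000110000000

Burst at position 3, length 2


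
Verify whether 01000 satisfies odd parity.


Number of 1s: 1

Yes, parity is correct (1 ones)


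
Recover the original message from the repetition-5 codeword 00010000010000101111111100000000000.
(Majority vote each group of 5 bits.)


Groups: 00010, 00001, 00001, 01111, 11110, 00000, 00000
Majority votes: 0001100

0001100


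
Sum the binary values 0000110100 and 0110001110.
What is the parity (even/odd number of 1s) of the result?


0000110100 = 52
0110001110 = 398
Sum = 450 = 111000010
1s count = 4

even parity (4 ones in 111000010)


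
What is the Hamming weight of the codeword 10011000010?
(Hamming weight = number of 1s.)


Counting 1s in 10011000010

4


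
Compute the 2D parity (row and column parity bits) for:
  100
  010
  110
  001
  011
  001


Row parities: 110101
Column parities: 011

Row P: 110101, Col P: 011, Corner: 0


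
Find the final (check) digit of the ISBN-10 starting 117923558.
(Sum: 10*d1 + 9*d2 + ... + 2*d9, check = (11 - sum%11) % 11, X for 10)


Weighted sum: 216
216 mod 11 = 7

Check digit: 4


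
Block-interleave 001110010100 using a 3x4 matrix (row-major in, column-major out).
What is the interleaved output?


Matrix:
  0011
  1001
  0100
Read columns: 010001100110

010001100110


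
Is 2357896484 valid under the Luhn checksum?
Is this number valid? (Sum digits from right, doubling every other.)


Luhn sum = 49
49 mod 10 = 9

Invalid (Luhn sum mod 10 = 9)


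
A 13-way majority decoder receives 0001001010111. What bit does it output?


Ones: 6 out of 13
Threshold: 7

0 (6/13 voted 1)


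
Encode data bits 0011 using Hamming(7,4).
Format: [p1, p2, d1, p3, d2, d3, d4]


Parity bits: p1=1, p2=0, p3=0

1000011


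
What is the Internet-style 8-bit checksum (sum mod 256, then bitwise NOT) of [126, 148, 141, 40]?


Sum = 455 mod 256 = 199
Complement = 56

56


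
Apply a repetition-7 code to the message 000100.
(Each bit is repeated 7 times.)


Each bit -> 7 copies

000000000000000000000111111100000000000000


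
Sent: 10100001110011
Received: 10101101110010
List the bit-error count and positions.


XOR: 00001100000001

3 error(s) at position(s): 4, 5, 13


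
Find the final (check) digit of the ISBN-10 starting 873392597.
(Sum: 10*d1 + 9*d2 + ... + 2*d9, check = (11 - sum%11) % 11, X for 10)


Weighted sum: 313
313 mod 11 = 5

Check digit: 6


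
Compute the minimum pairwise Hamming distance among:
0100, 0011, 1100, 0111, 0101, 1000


Comparing all pairs, minimum distance: 1
Can detect 0 errors, correct 0 errors

1


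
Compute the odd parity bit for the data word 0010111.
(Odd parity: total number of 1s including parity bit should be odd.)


Number of 1s in data: 4
Parity bit: 1

1


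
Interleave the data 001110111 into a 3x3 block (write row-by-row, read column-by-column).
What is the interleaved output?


Matrix:
  001
  110
  111
Read columns: 011011101

011011101


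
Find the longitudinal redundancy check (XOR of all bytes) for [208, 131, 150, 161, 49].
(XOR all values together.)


XOR chain: 208 ^ 131 ^ 150 ^ 161 ^ 49 = 85

85


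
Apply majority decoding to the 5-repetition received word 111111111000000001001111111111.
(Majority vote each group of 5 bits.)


Groups: 11111, 11110, 00000, 00100, 11111, 11111
Majority votes: 110011

110011


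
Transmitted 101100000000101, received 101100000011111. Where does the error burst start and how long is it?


XOR: 000000000011010

Burst at position 10, length 4


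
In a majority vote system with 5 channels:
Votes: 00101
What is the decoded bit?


Ones: 2 out of 5
Threshold: 3

0 (2/5 voted 1)


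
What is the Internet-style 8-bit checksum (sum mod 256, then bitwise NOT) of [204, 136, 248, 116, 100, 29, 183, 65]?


Sum = 1081 mod 256 = 57
Complement = 198

198


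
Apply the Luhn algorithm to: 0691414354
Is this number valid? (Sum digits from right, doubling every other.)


Luhn sum = 41
41 mod 10 = 1

Invalid (Luhn sum mod 10 = 1)


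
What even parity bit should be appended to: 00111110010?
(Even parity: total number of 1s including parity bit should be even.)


Number of 1s in data: 6
Parity bit: 0

0


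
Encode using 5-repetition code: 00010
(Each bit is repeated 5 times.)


Each bit -> 5 copies

0000000000000001111100000


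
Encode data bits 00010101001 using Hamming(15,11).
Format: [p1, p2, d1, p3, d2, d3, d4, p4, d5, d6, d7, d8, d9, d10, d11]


Parity bits: p1=0, p2=1, p3=1, p4=1

010100110101001


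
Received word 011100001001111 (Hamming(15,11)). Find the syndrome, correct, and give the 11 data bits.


Syndrome = 12: error at position 12

Data: 10001000111 (corrected bit 12)


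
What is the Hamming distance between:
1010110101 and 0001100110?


XOR: 1011010011
Count of 1s: 6

6


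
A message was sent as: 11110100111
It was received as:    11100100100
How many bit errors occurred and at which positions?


XOR: 00010000011

3 error(s) at position(s): 3, 9, 10


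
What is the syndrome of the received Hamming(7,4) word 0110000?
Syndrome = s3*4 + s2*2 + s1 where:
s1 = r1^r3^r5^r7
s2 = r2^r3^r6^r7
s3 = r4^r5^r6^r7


s1=1, s2=0, s3=0

Syndrome = 1 (error at position 1)


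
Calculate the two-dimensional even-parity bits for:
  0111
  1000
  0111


Row parities: 111
Column parities: 1000

Row P: 111, Col P: 1000, Corner: 1


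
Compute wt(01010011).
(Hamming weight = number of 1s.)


Counting 1s in 01010011

4


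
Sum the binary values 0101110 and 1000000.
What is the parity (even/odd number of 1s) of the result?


0101110 = 46
1000000 = 64
Sum = 110 = 1101110
1s count = 5

odd parity (5 ones in 1101110)


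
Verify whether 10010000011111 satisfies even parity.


Number of 1s: 7

No, parity error (7 ones)


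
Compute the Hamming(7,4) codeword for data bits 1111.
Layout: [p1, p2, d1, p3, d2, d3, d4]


Parity bits: p1=1, p2=1, p3=1

1111111


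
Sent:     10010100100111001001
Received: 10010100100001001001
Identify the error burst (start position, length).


XOR: 00000000000110000000

Burst at position 11, length 2


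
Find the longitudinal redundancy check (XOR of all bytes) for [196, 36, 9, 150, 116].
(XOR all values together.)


XOR chain: 196 ^ 36 ^ 9 ^ 150 ^ 116 = 11

11


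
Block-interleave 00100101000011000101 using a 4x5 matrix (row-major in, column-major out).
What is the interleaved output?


Matrix:
  00100
  10100
  00110
  00101
Read columns: 01000000111100100001

01000000111100100001


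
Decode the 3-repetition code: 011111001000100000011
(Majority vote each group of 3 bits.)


Groups: 011, 111, 001, 000, 100, 000, 011
Majority votes: 1100001

1100001


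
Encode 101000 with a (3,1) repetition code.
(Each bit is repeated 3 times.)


Each bit -> 3 copies

111000111000000000


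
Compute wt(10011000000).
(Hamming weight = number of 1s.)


Counting 1s in 10011000000

3


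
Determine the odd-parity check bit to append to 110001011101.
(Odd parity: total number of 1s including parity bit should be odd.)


Number of 1s in data: 7
Parity bit: 0

0


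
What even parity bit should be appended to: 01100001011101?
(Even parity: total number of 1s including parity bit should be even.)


Number of 1s in data: 7
Parity bit: 1

1


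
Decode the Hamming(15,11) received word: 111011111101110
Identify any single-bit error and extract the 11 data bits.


Syndrome = 0: no error detected

Data: 11111101110 (no errors)


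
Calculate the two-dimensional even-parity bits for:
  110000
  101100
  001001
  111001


Row parities: 0100
Column parities: 101100

Row P: 0100, Col P: 101100, Corner: 1


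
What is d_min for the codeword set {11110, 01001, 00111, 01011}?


Comparing all pairs, minimum distance: 1
Can detect 0 errors, correct 0 errors

1


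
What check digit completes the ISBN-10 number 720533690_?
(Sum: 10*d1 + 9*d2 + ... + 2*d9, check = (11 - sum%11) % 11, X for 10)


Weighted sum: 207
207 mod 11 = 9

Check digit: 2


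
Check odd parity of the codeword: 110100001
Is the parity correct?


Number of 1s: 4

No, parity error (4 ones)


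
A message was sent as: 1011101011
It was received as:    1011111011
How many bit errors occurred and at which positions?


XOR: 0000010000

1 error(s) at position(s): 5


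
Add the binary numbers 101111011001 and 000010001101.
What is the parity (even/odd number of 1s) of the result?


101111011001 = 3033
000010001101 = 141
Sum = 3174 = 110001100110
1s count = 6

even parity (6 ones in 110001100110)


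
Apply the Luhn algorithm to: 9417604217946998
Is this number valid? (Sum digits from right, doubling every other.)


Luhn sum = 86
86 mod 10 = 6

Invalid (Luhn sum mod 10 = 6)


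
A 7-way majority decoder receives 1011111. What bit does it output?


Ones: 6 out of 7
Threshold: 4

1 (6/7 voted 1)


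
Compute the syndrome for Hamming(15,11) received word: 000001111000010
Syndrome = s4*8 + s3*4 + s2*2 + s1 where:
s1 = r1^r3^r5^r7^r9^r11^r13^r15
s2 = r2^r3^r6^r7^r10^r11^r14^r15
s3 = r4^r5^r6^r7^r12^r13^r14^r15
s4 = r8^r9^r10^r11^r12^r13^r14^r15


s1=0, s2=1, s3=1, s4=1

Syndrome = 14 (error at position 14)


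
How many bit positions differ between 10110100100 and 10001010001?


XOR: 00111110101
Count of 1s: 7

7


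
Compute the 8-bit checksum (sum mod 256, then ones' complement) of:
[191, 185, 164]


Sum = 540 mod 256 = 28
Complement = 227

227


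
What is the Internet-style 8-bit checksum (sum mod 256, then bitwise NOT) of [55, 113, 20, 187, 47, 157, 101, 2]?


Sum = 682 mod 256 = 170
Complement = 85

85


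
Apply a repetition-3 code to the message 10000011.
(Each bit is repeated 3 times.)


Each bit -> 3 copies

111000000000000000111111


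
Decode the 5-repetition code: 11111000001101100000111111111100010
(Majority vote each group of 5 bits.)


Groups: 11111, 00000, 11011, 00000, 11111, 11111, 00010
Majority votes: 1010110

1010110


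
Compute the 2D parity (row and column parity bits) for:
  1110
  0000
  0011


Row parities: 100
Column parities: 1101

Row P: 100, Col P: 1101, Corner: 1


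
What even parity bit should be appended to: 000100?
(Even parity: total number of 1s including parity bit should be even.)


Number of 1s in data: 1
Parity bit: 1

1


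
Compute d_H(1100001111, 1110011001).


XOR: 0010010110
Count of 1s: 4

4


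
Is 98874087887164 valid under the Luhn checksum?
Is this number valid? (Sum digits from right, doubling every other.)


Luhn sum = 81
81 mod 10 = 1

Invalid (Luhn sum mod 10 = 1)


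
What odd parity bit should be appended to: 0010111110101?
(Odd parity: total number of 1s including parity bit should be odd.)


Number of 1s in data: 8
Parity bit: 1

1


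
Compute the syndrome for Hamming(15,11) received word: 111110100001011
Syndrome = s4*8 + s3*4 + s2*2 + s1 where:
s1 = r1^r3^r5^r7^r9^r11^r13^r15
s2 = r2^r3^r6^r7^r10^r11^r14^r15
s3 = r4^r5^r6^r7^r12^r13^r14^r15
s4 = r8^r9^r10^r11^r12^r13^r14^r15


s1=1, s2=1, s3=0, s4=1

Syndrome = 11 (error at position 11)


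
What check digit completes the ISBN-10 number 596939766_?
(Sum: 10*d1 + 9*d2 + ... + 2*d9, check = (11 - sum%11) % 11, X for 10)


Weighted sum: 363
363 mod 11 = 0

Check digit: 0


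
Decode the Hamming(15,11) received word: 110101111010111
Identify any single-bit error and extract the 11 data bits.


Syndrome = 0: no error detected

Data: 00111010111 (no errors)


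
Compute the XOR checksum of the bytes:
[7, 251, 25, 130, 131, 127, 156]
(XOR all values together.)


XOR chain: 7 ^ 251 ^ 25 ^ 130 ^ 131 ^ 127 ^ 156 = 7

7


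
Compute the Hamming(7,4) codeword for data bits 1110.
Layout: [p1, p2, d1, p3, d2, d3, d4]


Parity bits: p1=0, p2=0, p3=0

0010110


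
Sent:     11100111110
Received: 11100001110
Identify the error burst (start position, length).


XOR: 00000110000

Burst at position 5, length 2


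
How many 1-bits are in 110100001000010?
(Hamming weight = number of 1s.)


Counting 1s in 110100001000010

5


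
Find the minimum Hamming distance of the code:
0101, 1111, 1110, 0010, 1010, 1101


Comparing all pairs, minimum distance: 1
Can detect 0 errors, correct 0 errors

1


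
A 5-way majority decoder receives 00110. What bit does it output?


Ones: 2 out of 5
Threshold: 3

0 (2/5 voted 1)


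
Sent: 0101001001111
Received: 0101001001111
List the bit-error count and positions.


XOR: 0000000000000

0 errors (received matches sent)


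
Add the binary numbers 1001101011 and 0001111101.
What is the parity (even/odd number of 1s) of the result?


1001101011 = 619
0001111101 = 125
Sum = 744 = 1011101000
1s count = 5

odd parity (5 ones in 1011101000)


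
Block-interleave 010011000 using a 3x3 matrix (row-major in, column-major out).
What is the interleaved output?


Matrix:
  010
  011
  000
Read columns: 000110010

000110010


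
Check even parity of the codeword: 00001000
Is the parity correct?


Number of 1s: 1

No, parity error (1 ones)


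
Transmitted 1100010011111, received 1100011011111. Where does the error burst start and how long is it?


XOR: 0000001000000

Burst at position 6, length 1


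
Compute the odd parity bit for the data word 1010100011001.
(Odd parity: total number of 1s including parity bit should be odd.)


Number of 1s in data: 6
Parity bit: 1

1


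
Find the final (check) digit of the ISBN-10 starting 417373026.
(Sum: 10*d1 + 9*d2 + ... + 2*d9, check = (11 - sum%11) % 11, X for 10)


Weighted sum: 201
201 mod 11 = 3

Check digit: 8


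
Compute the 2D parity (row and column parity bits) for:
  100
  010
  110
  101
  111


Row parities: 11001
Column parities: 010

Row P: 11001, Col P: 010, Corner: 1


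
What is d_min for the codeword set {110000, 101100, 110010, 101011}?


Comparing all pairs, minimum distance: 1
Can detect 0 errors, correct 0 errors

1


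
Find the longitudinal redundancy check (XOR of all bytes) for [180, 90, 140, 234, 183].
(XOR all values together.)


XOR chain: 180 ^ 90 ^ 140 ^ 234 ^ 183 = 63

63


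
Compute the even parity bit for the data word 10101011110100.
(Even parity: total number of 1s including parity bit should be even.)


Number of 1s in data: 8
Parity bit: 0

0


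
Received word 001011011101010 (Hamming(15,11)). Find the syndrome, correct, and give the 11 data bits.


Syndrome = 9: error at position 9

Data: 11100101010 (corrected bit 9)


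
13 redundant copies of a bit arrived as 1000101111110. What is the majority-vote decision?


Ones: 8 out of 13
Threshold: 7

1 (8/13 voted 1)


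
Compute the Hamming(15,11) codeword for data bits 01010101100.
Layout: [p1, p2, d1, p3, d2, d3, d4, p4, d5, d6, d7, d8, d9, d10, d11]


Parity bits: p1=1, p2=0, p3=0, p4=1

100010110101100


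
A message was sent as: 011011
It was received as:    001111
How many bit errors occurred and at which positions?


XOR: 010100

2 error(s) at position(s): 1, 3


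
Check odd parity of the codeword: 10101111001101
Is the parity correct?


Number of 1s: 9

Yes, parity is correct (9 ones)


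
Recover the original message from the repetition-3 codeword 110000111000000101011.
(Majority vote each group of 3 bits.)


Groups: 110, 000, 111, 000, 000, 101, 011
Majority votes: 1010011

1010011


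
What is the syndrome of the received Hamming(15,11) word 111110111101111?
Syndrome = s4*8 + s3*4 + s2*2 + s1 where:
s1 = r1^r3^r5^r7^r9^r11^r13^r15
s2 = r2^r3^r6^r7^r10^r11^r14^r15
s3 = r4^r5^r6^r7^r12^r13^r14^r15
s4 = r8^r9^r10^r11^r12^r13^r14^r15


s1=1, s2=0, s3=1, s4=1

Syndrome = 13 (error at position 13)


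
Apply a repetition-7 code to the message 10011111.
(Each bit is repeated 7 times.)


Each bit -> 7 copies

11111110000000000000011111111111111111111111111111111111


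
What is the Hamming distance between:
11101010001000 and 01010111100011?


XOR: 10111101101011
Count of 1s: 10

10


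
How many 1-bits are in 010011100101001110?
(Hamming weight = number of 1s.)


Counting 1s in 010011100101001110

9


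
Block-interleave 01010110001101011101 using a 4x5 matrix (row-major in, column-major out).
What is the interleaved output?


Matrix:
  01010
  11000
  11010
  11101
Read columns: 01111111000110100001

01111111000110100001


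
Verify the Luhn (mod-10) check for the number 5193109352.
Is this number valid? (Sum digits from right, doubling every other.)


Luhn sum = 31
31 mod 10 = 1

Invalid (Luhn sum mod 10 = 1)


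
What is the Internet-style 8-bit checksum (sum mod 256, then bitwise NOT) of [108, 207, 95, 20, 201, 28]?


Sum = 659 mod 256 = 147
Complement = 108

108


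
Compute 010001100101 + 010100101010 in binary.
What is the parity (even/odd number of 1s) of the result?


010001100101 = 1125
010100101010 = 1322
Sum = 2447 = 100110001111
1s count = 7

odd parity (7 ones in 100110001111)


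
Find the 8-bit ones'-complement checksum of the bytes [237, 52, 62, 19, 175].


Sum = 545 mod 256 = 33
Complement = 222

222


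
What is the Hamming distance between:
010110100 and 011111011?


XOR: 001001111
Count of 1s: 5

5


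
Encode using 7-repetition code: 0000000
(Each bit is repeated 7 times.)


Each bit -> 7 copies

0000000000000000000000000000000000000000000000000


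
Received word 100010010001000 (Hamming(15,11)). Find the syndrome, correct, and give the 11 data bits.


Syndrome = 0: no error detected

Data: 01000001000 (no errors)


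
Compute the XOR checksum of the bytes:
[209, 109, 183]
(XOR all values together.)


XOR chain: 209 ^ 109 ^ 183 = 11

11


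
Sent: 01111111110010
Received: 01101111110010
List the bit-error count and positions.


XOR: 00010000000000

1 error(s) at position(s): 3


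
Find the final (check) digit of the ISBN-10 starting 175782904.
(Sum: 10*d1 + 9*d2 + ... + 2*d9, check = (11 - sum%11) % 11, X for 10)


Weighted sum: 264
264 mod 11 = 0

Check digit: 0


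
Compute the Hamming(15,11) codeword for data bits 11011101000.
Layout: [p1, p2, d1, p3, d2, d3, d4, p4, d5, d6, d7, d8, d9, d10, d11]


Parity bits: p1=0, p2=1, p3=1, p4=1

011110111101000
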